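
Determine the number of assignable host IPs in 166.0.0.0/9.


Host bits = 32 - 9 = 23
Total addresses = 2^23 = 8388608
Usable = total - 2 (network and broadcast)
Usable hosts: 8388606


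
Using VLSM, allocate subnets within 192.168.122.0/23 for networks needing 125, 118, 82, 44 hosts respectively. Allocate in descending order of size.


125 hosts -> /25 (126 usable): 192.168.122.0/25
118 hosts -> /25 (126 usable): 192.168.122.128/25
82 hosts -> /25 (126 usable): 192.168.123.0/25
44 hosts -> /26 (62 usable): 192.168.123.128/26
Allocation: 192.168.122.0/25 (125 hosts, 126 usable); 192.168.122.128/25 (118 hosts, 126 usable); 192.168.123.0/25 (82 hosts, 126 usable); 192.168.123.128/26 (44 hosts, 62 usable)


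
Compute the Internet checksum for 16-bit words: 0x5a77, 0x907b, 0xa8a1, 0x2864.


Sum all words (with carry folding):
+ 0x5a77 = 0x5a77
+ 0x907b = 0xeaf2
+ 0xa8a1 = 0x9394
+ 0x2864 = 0xbbf8
One's complement: ~0xbbf8
Checksum = 0x4407


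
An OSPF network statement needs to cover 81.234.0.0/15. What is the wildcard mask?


Subnet mask: 255.254.0.0
Wildcard = 255.255.255.255 - subnet mask
255 - 255 = 0
255 - 254 = 1
255 - 0 = 255
255 - 0 = 255
Wildcard: 0.1.255.255


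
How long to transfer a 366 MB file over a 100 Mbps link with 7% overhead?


Effective throughput = 100 * (1 - 7/100) = 93 Mbps
File size in Mb = 366 * 8 = 2928 Mb
Time = 2928 / 93
Time = 31.4839 seconds


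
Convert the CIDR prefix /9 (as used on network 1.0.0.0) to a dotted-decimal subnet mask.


/9 means 9 network bits, 23 host bits
Binary: 11111111100000000000000000000000
Mask: 255.128.0.0


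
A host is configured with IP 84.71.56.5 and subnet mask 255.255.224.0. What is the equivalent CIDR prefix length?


Binary: 11111111.11111111.11100000.00000000
Count leading 1s
Prefix: /19


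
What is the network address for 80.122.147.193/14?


IP:   01010000.01111010.10010011.11000001
Mask: 11111111.11111100.00000000.00000000
AND operation:
Net:  01010000.01111000.00000000.00000000
Network: 80.120.0.0/14


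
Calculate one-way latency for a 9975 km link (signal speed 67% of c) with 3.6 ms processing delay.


Speed = 0.67 * 3e5 km/s = 201000 km/s
Propagation delay = 9975 / 201000 = 0.0496 s = 49.6269 ms
Processing delay = 3.6 ms
Total one-way latency = 53.2269 ms


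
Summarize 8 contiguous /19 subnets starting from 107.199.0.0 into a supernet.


Original prefix: /19
Number of subnets: 8 = 2^3
New prefix = 19 - 3 = 16
Supernet: 107.199.0.0/16


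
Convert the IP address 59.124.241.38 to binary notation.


59 = 00111011
124 = 01111100
241 = 11110001
38 = 00100110
Binary: 00111011.01111100.11110001.00100110


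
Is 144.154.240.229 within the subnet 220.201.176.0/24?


Subnet network: 220.201.176.0
Test IP AND mask: 144.154.240.0
No, 144.154.240.229 is not in 220.201.176.0/24


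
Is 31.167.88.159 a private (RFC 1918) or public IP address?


RFC 1918 private ranges:
  10.0.0.0/8 (10.0.0.0 - 10.255.255.255)
  172.16.0.0/12 (172.16.0.0 - 172.31.255.255)
  192.168.0.0/16 (192.168.0.0 - 192.168.255.255)
Public (not in any RFC 1918 range)


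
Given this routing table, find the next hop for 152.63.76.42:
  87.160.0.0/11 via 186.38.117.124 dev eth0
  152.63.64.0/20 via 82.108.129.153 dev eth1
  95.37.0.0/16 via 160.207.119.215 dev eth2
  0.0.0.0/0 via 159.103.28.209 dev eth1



Longest prefix match for 152.63.76.42:
  /11 87.160.0.0: no
  /20 152.63.64.0: MATCH
  /16 95.37.0.0: no
  /0 0.0.0.0: MATCH
Selected: next-hop 82.108.129.153 via eth1 (matched /20)


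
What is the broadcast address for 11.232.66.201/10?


Network: 11.192.0.0/10
Host bits = 22
Set all host bits to 1:
Broadcast: 11.255.255.255


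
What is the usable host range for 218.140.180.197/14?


Network: 218.140.0.0
Broadcast: 218.143.255.255
First usable = network + 1
Last usable = broadcast - 1
Range: 218.140.0.1 to 218.143.255.254


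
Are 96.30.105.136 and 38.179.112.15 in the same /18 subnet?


Mask: 255.255.192.0
96.30.105.136 AND mask = 96.30.64.0
38.179.112.15 AND mask = 38.179.64.0
No, different subnets (96.30.64.0 vs 38.179.64.0)


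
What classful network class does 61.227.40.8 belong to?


First octet: 61
Binary: 00111101
0xxxxxxx -> Class A (1-126)
Class A, default mask 255.0.0.0 (/8)


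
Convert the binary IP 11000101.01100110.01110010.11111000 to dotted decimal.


11000101 = 197
01100110 = 102
01110010 = 114
11111000 = 248
IP: 197.102.114.248


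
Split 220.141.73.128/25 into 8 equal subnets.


New prefix = 25 + 3 = 28
Each subnet has 16 addresses
  220.141.73.128/28
  220.141.73.144/28
  220.141.73.160/28
  220.141.73.176/28
  220.141.73.192/28
  220.141.73.208/28
  220.141.73.224/28
  220.141.73.240/28
Subnets: 220.141.73.128/28, 220.141.73.144/28, 220.141.73.160/28, 220.141.73.176/28, 220.141.73.192/28, 220.141.73.208/28, 220.141.73.224/28, 220.141.73.240/28


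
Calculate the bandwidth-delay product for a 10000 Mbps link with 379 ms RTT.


BDP = bandwidth * RTT
= 10000 Mbps * 379 ms
= 10000 * 1e6 * 379 / 1000 bits
= 3790000000 bits
= 473750000 bytes
= 462646.4844 KB
BDP = 3790000000 bits (473750000 bytes)


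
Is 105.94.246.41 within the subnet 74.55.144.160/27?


Subnet network: 74.55.144.160
Test IP AND mask: 105.94.246.32
No, 105.94.246.41 is not in 74.55.144.160/27


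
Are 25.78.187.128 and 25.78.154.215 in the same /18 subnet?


Mask: 255.255.192.0
25.78.187.128 AND mask = 25.78.128.0
25.78.154.215 AND mask = 25.78.128.0
Yes, same subnet (25.78.128.0)


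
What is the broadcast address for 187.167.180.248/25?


Network: 187.167.180.128/25
Host bits = 7
Set all host bits to 1:
Broadcast: 187.167.180.255


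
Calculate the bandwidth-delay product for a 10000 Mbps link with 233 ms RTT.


BDP = bandwidth * RTT
= 10000 Mbps * 233 ms
= 10000 * 1e6 * 233 / 1000 bits
= 2330000000 bits
= 291250000 bytes
= 284423.8281 KB
BDP = 2330000000 bits (291250000 bytes)


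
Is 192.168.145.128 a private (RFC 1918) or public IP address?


RFC 1918 private ranges:
  10.0.0.0/8 (10.0.0.0 - 10.255.255.255)
  172.16.0.0/12 (172.16.0.0 - 172.31.255.255)
  192.168.0.0/16 (192.168.0.0 - 192.168.255.255)
Private (in 192.168.0.0/16)


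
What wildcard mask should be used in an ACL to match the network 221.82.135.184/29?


Subnet mask: 255.255.255.248
Wildcard = 255.255.255.255 - subnet mask
255 - 255 = 0
255 - 255 = 0
255 - 255 = 0
255 - 248 = 7
Wildcard: 0.0.0.7


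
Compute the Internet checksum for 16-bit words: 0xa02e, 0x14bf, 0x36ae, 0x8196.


Sum all words (with carry folding):
+ 0xa02e = 0xa02e
+ 0x14bf = 0xb4ed
+ 0x36ae = 0xeb9b
+ 0x8196 = 0x6d32
One's complement: ~0x6d32
Checksum = 0x92cd


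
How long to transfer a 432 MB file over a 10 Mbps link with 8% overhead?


Effective throughput = 10 * (1 - 8/100) = 9.2 Mbps
File size in Mb = 432 * 8 = 3456 Mb
Time = 3456 / 9.2
Time = 375.6522 seconds


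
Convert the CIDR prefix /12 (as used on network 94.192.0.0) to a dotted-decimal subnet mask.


/12 means 12 network bits, 20 host bits
Binary: 11111111111100000000000000000000
Mask: 255.240.0.0


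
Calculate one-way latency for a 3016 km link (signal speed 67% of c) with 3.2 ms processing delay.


Speed = 0.67 * 3e5 km/s = 201000 km/s
Propagation delay = 3016 / 201000 = 0.015 s = 15.005 ms
Processing delay = 3.2 ms
Total one-way latency = 18.205 ms


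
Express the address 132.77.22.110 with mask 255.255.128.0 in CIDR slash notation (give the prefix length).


Binary: 11111111.11111111.10000000.00000000
Count leading 1s
Prefix: /17


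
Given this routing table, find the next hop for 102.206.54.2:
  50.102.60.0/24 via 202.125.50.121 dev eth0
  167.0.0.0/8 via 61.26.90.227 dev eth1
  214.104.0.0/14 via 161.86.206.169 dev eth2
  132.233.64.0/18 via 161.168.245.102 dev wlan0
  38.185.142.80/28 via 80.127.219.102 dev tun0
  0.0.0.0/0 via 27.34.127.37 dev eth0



Longest prefix match for 102.206.54.2:
  /24 50.102.60.0: no
  /8 167.0.0.0: no
  /14 214.104.0.0: no
  /18 132.233.64.0: no
  /28 38.185.142.80: no
  /0 0.0.0.0: MATCH
Selected: next-hop 27.34.127.37 via eth0 (matched /0)


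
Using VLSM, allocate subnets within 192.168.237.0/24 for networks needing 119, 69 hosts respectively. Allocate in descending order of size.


119 hosts -> /25 (126 usable): 192.168.237.0/25
69 hosts -> /25 (126 usable): 192.168.237.128/25
Allocation: 192.168.237.0/25 (119 hosts, 126 usable); 192.168.237.128/25 (69 hosts, 126 usable)


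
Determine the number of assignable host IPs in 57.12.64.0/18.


Host bits = 32 - 18 = 14
Total addresses = 2^14 = 16384
Usable = total - 2 (network and broadcast)
Usable hosts: 16382


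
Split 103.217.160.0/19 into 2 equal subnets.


New prefix = 19 + 1 = 20
Each subnet has 4096 addresses
  103.217.160.0/20
  103.217.176.0/20
Subnets: 103.217.160.0/20, 103.217.176.0/20


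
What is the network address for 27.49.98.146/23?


IP:   00011011.00110001.01100010.10010010
Mask: 11111111.11111111.11111110.00000000
AND operation:
Net:  00011011.00110001.01100010.00000000
Network: 27.49.98.0/23


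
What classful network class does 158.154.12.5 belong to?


First octet: 158
Binary: 10011110
10xxxxxx -> Class B (128-191)
Class B, default mask 255.255.0.0 (/16)


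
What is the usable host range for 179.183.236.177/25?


Network: 179.183.236.128
Broadcast: 179.183.236.255
First usable = network + 1
Last usable = broadcast - 1
Range: 179.183.236.129 to 179.183.236.254


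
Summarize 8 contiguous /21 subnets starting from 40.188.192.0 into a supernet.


Original prefix: /21
Number of subnets: 8 = 2^3
New prefix = 21 - 3 = 18
Supernet: 40.188.192.0/18


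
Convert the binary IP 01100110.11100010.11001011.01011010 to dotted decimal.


01100110 = 102
11100010 = 226
11001011 = 203
01011010 = 90
IP: 102.226.203.90


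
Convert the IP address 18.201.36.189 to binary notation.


18 = 00010010
201 = 11001001
36 = 00100100
189 = 10111101
Binary: 00010010.11001001.00100100.10111101


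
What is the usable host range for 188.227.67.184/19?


Network: 188.227.64.0
Broadcast: 188.227.95.255
First usable = network + 1
Last usable = broadcast - 1
Range: 188.227.64.1 to 188.227.95.254


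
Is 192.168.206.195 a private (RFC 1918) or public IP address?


RFC 1918 private ranges:
  10.0.0.0/8 (10.0.0.0 - 10.255.255.255)
  172.16.0.0/12 (172.16.0.0 - 172.31.255.255)
  192.168.0.0/16 (192.168.0.0 - 192.168.255.255)
Private (in 192.168.0.0/16)


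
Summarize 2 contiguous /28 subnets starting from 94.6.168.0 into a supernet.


Original prefix: /28
Number of subnets: 2 = 2^1
New prefix = 28 - 1 = 27
Supernet: 94.6.168.0/27


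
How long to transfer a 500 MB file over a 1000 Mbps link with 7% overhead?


Effective throughput = 1000 * (1 - 7/100) = 930.0 Mbps
File size in Mb = 500 * 8 = 4000 Mb
Time = 4000 / 930.0
Time = 4.3011 seconds


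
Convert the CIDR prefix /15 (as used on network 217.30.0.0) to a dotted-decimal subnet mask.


/15 means 15 network bits, 17 host bits
Binary: 11111111111111100000000000000000
Mask: 255.254.0.0


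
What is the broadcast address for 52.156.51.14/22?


Network: 52.156.48.0/22
Host bits = 10
Set all host bits to 1:
Broadcast: 52.156.51.255


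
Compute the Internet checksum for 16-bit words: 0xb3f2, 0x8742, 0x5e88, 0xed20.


Sum all words (with carry folding):
+ 0xb3f2 = 0xb3f2
+ 0x8742 = 0x3b35
+ 0x5e88 = 0x99bd
+ 0xed20 = 0x86de
One's complement: ~0x86de
Checksum = 0x7921


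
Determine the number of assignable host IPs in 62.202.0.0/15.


Host bits = 32 - 15 = 17
Total addresses = 2^17 = 131072
Usable = total - 2 (network and broadcast)
Usable hosts: 131070


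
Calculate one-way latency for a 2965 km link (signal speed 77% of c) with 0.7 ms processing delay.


Speed = 0.77 * 3e5 km/s = 231000 km/s
Propagation delay = 2965 / 231000 = 0.0128 s = 12.8355 ms
Processing delay = 0.7 ms
Total one-way latency = 13.5355 ms


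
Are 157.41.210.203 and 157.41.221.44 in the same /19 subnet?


Mask: 255.255.224.0
157.41.210.203 AND mask = 157.41.192.0
157.41.221.44 AND mask = 157.41.192.0
Yes, same subnet (157.41.192.0)


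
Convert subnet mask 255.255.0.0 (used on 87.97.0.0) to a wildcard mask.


Subnet mask: 255.255.0.0
Wildcard = 255.255.255.255 - subnet mask
255 - 255 = 0
255 - 255 = 0
255 - 0 = 255
255 - 0 = 255
Wildcard: 0.0.255.255


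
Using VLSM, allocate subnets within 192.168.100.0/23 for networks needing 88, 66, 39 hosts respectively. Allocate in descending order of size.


88 hosts -> /25 (126 usable): 192.168.100.0/25
66 hosts -> /25 (126 usable): 192.168.100.128/25
39 hosts -> /26 (62 usable): 192.168.101.0/26
Allocation: 192.168.100.0/25 (88 hosts, 126 usable); 192.168.100.128/25 (66 hosts, 126 usable); 192.168.101.0/26 (39 hosts, 62 usable)


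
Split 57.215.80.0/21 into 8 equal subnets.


New prefix = 21 + 3 = 24
Each subnet has 256 addresses
  57.215.80.0/24
  57.215.81.0/24
  57.215.82.0/24
  57.215.83.0/24
  57.215.84.0/24
  57.215.85.0/24
  57.215.86.0/24
  57.215.87.0/24
Subnets: 57.215.80.0/24, 57.215.81.0/24, 57.215.82.0/24, 57.215.83.0/24, 57.215.84.0/24, 57.215.85.0/24, 57.215.86.0/24, 57.215.87.0/24


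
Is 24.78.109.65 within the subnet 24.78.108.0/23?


Subnet network: 24.78.108.0
Test IP AND mask: 24.78.108.0
Yes, 24.78.109.65 is in 24.78.108.0/23


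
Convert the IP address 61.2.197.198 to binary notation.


61 = 00111101
2 = 00000010
197 = 11000101
198 = 11000110
Binary: 00111101.00000010.11000101.11000110


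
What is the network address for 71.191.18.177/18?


IP:   01000111.10111111.00010010.10110001
Mask: 11111111.11111111.11000000.00000000
AND operation:
Net:  01000111.10111111.00000000.00000000
Network: 71.191.0.0/18


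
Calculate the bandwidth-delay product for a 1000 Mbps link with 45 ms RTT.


BDP = bandwidth * RTT
= 1000 Mbps * 45 ms
= 1000 * 1e6 * 45 / 1000 bits
= 45000000 bits
= 5625000 bytes
= 5493.1641 KB
BDP = 45000000 bits (5625000 bytes)


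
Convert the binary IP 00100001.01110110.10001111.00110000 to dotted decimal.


00100001 = 33
01110110 = 118
10001111 = 143
00110000 = 48
IP: 33.118.143.48


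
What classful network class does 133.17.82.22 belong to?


First octet: 133
Binary: 10000101
10xxxxxx -> Class B (128-191)
Class B, default mask 255.255.0.0 (/16)


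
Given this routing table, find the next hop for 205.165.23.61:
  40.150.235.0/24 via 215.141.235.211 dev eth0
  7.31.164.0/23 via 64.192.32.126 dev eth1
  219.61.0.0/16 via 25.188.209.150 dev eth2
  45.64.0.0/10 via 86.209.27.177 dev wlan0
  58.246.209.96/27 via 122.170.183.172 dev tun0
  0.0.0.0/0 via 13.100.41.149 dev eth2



Longest prefix match for 205.165.23.61:
  /24 40.150.235.0: no
  /23 7.31.164.0: no
  /16 219.61.0.0: no
  /10 45.64.0.0: no
  /27 58.246.209.96: no
  /0 0.0.0.0: MATCH
Selected: next-hop 13.100.41.149 via eth2 (matched /0)


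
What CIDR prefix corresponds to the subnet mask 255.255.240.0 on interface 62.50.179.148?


Binary: 11111111.11111111.11110000.00000000
Count leading 1s
Prefix: /20


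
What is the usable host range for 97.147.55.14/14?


Network: 97.144.0.0
Broadcast: 97.147.255.255
First usable = network + 1
Last usable = broadcast - 1
Range: 97.144.0.1 to 97.147.255.254


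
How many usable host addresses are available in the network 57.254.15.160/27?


Host bits = 32 - 27 = 5
Total addresses = 2^5 = 32
Usable = total - 2 (network and broadcast)
Usable hosts: 30


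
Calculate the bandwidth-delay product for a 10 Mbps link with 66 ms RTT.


BDP = bandwidth * RTT
= 10 Mbps * 66 ms
= 10 * 1e6 * 66 / 1000 bits
= 660000 bits
= 82500 bytes
= 80.5664 KB
BDP = 660000 bits (82500 bytes)


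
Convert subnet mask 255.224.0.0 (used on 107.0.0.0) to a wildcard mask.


Subnet mask: 255.224.0.0
Wildcard = 255.255.255.255 - subnet mask
255 - 255 = 0
255 - 224 = 31
255 - 0 = 255
255 - 0 = 255
Wildcard: 0.31.255.255


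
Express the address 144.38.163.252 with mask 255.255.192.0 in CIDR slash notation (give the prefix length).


Binary: 11111111.11111111.11000000.00000000
Count leading 1s
Prefix: /18


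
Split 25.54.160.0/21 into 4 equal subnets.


New prefix = 21 + 2 = 23
Each subnet has 512 addresses
  25.54.160.0/23
  25.54.162.0/23
  25.54.164.0/23
  25.54.166.0/23
Subnets: 25.54.160.0/23, 25.54.162.0/23, 25.54.164.0/23, 25.54.166.0/23


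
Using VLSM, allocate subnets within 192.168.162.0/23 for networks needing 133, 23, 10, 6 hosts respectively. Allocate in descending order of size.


133 hosts -> /24 (254 usable): 192.168.162.0/24
23 hosts -> /27 (30 usable): 192.168.163.0/27
10 hosts -> /28 (14 usable): 192.168.163.32/28
6 hosts -> /29 (6 usable): 192.168.163.48/29
Allocation: 192.168.162.0/24 (133 hosts, 254 usable); 192.168.163.0/27 (23 hosts, 30 usable); 192.168.163.32/28 (10 hosts, 14 usable); 192.168.163.48/29 (6 hosts, 6 usable)


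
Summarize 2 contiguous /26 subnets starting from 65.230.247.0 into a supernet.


Original prefix: /26
Number of subnets: 2 = 2^1
New prefix = 26 - 1 = 25
Supernet: 65.230.247.0/25


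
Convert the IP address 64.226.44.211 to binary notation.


64 = 01000000
226 = 11100010
44 = 00101100
211 = 11010011
Binary: 01000000.11100010.00101100.11010011


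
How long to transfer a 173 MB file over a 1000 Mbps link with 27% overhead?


Effective throughput = 1000 * (1 - 27/100) = 730 Mbps
File size in Mb = 173 * 8 = 1384 Mb
Time = 1384 / 730
Time = 1.8959 seconds


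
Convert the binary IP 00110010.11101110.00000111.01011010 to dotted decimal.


00110010 = 50
11101110 = 238
00000111 = 7
01011010 = 90
IP: 50.238.7.90


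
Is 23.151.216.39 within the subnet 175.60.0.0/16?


Subnet network: 175.60.0.0
Test IP AND mask: 23.151.0.0
No, 23.151.216.39 is not in 175.60.0.0/16


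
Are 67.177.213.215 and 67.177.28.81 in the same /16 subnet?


Mask: 255.255.0.0
67.177.213.215 AND mask = 67.177.0.0
67.177.28.81 AND mask = 67.177.0.0
Yes, same subnet (67.177.0.0)


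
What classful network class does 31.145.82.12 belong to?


First octet: 31
Binary: 00011111
0xxxxxxx -> Class A (1-126)
Class A, default mask 255.0.0.0 (/8)


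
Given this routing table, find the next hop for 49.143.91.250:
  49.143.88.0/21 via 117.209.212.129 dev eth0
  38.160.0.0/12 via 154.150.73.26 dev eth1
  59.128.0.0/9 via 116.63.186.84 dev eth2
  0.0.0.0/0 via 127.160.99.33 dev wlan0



Longest prefix match for 49.143.91.250:
  /21 49.143.88.0: MATCH
  /12 38.160.0.0: no
  /9 59.128.0.0: no
  /0 0.0.0.0: MATCH
Selected: next-hop 117.209.212.129 via eth0 (matched /21)


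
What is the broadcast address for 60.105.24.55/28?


Network: 60.105.24.48/28
Host bits = 4
Set all host bits to 1:
Broadcast: 60.105.24.63


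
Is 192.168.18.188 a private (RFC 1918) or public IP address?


RFC 1918 private ranges:
  10.0.0.0/8 (10.0.0.0 - 10.255.255.255)
  172.16.0.0/12 (172.16.0.0 - 172.31.255.255)
  192.168.0.0/16 (192.168.0.0 - 192.168.255.255)
Private (in 192.168.0.0/16)


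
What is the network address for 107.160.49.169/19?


IP:   01101011.10100000.00110001.10101001
Mask: 11111111.11111111.11100000.00000000
AND operation:
Net:  01101011.10100000.00100000.00000000
Network: 107.160.32.0/19


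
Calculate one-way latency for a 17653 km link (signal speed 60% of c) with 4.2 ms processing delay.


Speed = 0.6 * 3e5 km/s = 180000 km/s
Propagation delay = 17653 / 180000 = 0.0981 s = 98.0722 ms
Processing delay = 4.2 ms
Total one-way latency = 102.2722 ms


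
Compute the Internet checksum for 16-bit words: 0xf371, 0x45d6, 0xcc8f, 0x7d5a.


Sum all words (with carry folding):
+ 0xf371 = 0xf371
+ 0x45d6 = 0x3948
+ 0xcc8f = 0x05d8
+ 0x7d5a = 0x8332
One's complement: ~0x8332
Checksum = 0x7ccd


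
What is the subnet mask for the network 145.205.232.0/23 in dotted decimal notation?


/23 means 23 network bits, 9 host bits
Binary: 11111111111111111111111000000000
Mask: 255.255.254.0


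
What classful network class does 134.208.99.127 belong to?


First octet: 134
Binary: 10000110
10xxxxxx -> Class B (128-191)
Class B, default mask 255.255.0.0 (/16)


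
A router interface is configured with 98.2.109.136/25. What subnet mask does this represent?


/25 means 25 network bits, 7 host bits
Binary: 11111111111111111111111110000000
Mask: 255.255.255.128


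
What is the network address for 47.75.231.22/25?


IP:   00101111.01001011.11100111.00010110
Mask: 11111111.11111111.11111111.10000000
AND operation:
Net:  00101111.01001011.11100111.00000000
Network: 47.75.231.0/25


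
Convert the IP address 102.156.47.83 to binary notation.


102 = 01100110
156 = 10011100
47 = 00101111
83 = 01010011
Binary: 01100110.10011100.00101111.01010011


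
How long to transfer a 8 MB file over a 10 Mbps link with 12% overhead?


Effective throughput = 10 * (1 - 12/100) = 8.8 Mbps
File size in Mb = 8 * 8 = 64 Mb
Time = 64 / 8.8
Time = 7.2727 seconds


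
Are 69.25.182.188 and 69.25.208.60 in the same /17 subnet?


Mask: 255.255.128.0
69.25.182.188 AND mask = 69.25.128.0
69.25.208.60 AND mask = 69.25.128.0
Yes, same subnet (69.25.128.0)


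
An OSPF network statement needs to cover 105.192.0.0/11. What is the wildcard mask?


Subnet mask: 255.224.0.0
Wildcard = 255.255.255.255 - subnet mask
255 - 255 = 0
255 - 224 = 31
255 - 0 = 255
255 - 0 = 255
Wildcard: 0.31.255.255


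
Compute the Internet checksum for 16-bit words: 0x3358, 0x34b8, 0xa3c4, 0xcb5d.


Sum all words (with carry folding):
+ 0x3358 = 0x3358
+ 0x34b8 = 0x6810
+ 0xa3c4 = 0x0bd5
+ 0xcb5d = 0xd732
One's complement: ~0xd732
Checksum = 0x28cd


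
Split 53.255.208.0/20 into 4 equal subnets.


New prefix = 20 + 2 = 22
Each subnet has 1024 addresses
  53.255.208.0/22
  53.255.212.0/22
  53.255.216.0/22
  53.255.220.0/22
Subnets: 53.255.208.0/22, 53.255.212.0/22, 53.255.216.0/22, 53.255.220.0/22


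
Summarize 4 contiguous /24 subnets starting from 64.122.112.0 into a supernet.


Original prefix: /24
Number of subnets: 4 = 2^2
New prefix = 24 - 2 = 22
Supernet: 64.122.112.0/22


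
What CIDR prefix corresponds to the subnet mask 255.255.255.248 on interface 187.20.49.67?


Binary: 11111111.11111111.11111111.11111000
Count leading 1s
Prefix: /29


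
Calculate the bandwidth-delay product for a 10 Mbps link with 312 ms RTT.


BDP = bandwidth * RTT
= 10 Mbps * 312 ms
= 10 * 1e6 * 312 / 1000 bits
= 3120000 bits
= 390000 bytes
= 380.8594 KB
BDP = 3120000 bits (390000 bytes)


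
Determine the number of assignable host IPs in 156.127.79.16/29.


Host bits = 32 - 29 = 3
Total addresses = 2^3 = 8
Usable = total - 2 (network and broadcast)
Usable hosts: 6


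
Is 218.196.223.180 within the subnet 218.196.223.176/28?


Subnet network: 218.196.223.176
Test IP AND mask: 218.196.223.176
Yes, 218.196.223.180 is in 218.196.223.176/28


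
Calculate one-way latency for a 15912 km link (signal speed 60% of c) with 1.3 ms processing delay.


Speed = 0.6 * 3e5 km/s = 180000 km/s
Propagation delay = 15912 / 180000 = 0.0884 s = 88.4 ms
Processing delay = 1.3 ms
Total one-way latency = 89.7 ms


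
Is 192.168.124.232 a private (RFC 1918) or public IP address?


RFC 1918 private ranges:
  10.0.0.0/8 (10.0.0.0 - 10.255.255.255)
  172.16.0.0/12 (172.16.0.0 - 172.31.255.255)
  192.168.0.0/16 (192.168.0.0 - 192.168.255.255)
Private (in 192.168.0.0/16)


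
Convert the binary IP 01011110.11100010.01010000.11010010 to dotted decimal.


01011110 = 94
11100010 = 226
01010000 = 80
11010010 = 210
IP: 94.226.80.210


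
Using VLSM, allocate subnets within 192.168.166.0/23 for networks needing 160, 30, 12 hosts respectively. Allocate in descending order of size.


160 hosts -> /24 (254 usable): 192.168.166.0/24
30 hosts -> /27 (30 usable): 192.168.167.0/27
12 hosts -> /28 (14 usable): 192.168.167.32/28
Allocation: 192.168.166.0/24 (160 hosts, 254 usable); 192.168.167.0/27 (30 hosts, 30 usable); 192.168.167.32/28 (12 hosts, 14 usable)


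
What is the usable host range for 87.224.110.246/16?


Network: 87.224.0.0
Broadcast: 87.224.255.255
First usable = network + 1
Last usable = broadcast - 1
Range: 87.224.0.1 to 87.224.255.254


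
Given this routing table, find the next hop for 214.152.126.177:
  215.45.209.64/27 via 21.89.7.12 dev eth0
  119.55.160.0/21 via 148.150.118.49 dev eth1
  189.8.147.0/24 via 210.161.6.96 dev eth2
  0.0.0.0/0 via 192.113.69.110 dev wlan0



Longest prefix match for 214.152.126.177:
  /27 215.45.209.64: no
  /21 119.55.160.0: no
  /24 189.8.147.0: no
  /0 0.0.0.0: MATCH
Selected: next-hop 192.113.69.110 via wlan0 (matched /0)


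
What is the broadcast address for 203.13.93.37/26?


Network: 203.13.93.0/26
Host bits = 6
Set all host bits to 1:
Broadcast: 203.13.93.63


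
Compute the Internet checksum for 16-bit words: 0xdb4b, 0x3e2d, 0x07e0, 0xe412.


Sum all words (with carry folding):
+ 0xdb4b = 0xdb4b
+ 0x3e2d = 0x1979
+ 0x07e0 = 0x2159
+ 0xe412 = 0x056c
One's complement: ~0x056c
Checksum = 0xfa93


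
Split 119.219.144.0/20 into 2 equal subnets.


New prefix = 20 + 1 = 21
Each subnet has 2048 addresses
  119.219.144.0/21
  119.219.152.0/21
Subnets: 119.219.144.0/21, 119.219.152.0/21


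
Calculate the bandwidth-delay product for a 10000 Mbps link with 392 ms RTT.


BDP = bandwidth * RTT
= 10000 Mbps * 392 ms
= 10000 * 1e6 * 392 / 1000 bits
= 3920000000 bits
= 490000000 bytes
= 478515.625 KB
BDP = 3920000000 bits (490000000 bytes)


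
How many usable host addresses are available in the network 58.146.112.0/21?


Host bits = 32 - 21 = 11
Total addresses = 2^11 = 2048
Usable = total - 2 (network and broadcast)
Usable hosts: 2046


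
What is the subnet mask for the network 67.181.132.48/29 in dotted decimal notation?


/29 means 29 network bits, 3 host bits
Binary: 11111111111111111111111111111000
Mask: 255.255.255.248


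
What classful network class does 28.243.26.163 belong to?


First octet: 28
Binary: 00011100
0xxxxxxx -> Class A (1-126)
Class A, default mask 255.0.0.0 (/8)


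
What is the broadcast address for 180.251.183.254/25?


Network: 180.251.183.128/25
Host bits = 7
Set all host bits to 1:
Broadcast: 180.251.183.255


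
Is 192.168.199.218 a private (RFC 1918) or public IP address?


RFC 1918 private ranges:
  10.0.0.0/8 (10.0.0.0 - 10.255.255.255)
  172.16.0.0/12 (172.16.0.0 - 172.31.255.255)
  192.168.0.0/16 (192.168.0.0 - 192.168.255.255)
Private (in 192.168.0.0/16)


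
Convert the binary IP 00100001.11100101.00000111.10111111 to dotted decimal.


00100001 = 33
11100101 = 229
00000111 = 7
10111111 = 191
IP: 33.229.7.191


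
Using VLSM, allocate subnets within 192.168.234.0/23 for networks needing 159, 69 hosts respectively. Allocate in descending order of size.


159 hosts -> /24 (254 usable): 192.168.234.0/24
69 hosts -> /25 (126 usable): 192.168.235.0/25
Allocation: 192.168.234.0/24 (159 hosts, 254 usable); 192.168.235.0/25 (69 hosts, 126 usable)


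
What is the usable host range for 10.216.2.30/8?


Network: 10.0.0.0
Broadcast: 10.255.255.255
First usable = network + 1
Last usable = broadcast - 1
Range: 10.0.0.1 to 10.255.255.254


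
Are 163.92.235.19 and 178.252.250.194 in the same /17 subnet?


Mask: 255.255.128.0
163.92.235.19 AND mask = 163.92.128.0
178.252.250.194 AND mask = 178.252.128.0
No, different subnets (163.92.128.0 vs 178.252.128.0)


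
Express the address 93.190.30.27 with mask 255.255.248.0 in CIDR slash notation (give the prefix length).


Binary: 11111111.11111111.11111000.00000000
Count leading 1s
Prefix: /21


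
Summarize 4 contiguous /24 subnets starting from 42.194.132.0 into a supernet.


Original prefix: /24
Number of subnets: 4 = 2^2
New prefix = 24 - 2 = 22
Supernet: 42.194.132.0/22


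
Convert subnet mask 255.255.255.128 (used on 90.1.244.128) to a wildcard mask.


Subnet mask: 255.255.255.128
Wildcard = 255.255.255.255 - subnet mask
255 - 255 = 0
255 - 255 = 0
255 - 255 = 0
255 - 128 = 127
Wildcard: 0.0.0.127


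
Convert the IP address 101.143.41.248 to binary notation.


101 = 01100101
143 = 10001111
41 = 00101001
248 = 11111000
Binary: 01100101.10001111.00101001.11111000


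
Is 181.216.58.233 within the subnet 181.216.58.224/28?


Subnet network: 181.216.58.224
Test IP AND mask: 181.216.58.224
Yes, 181.216.58.233 is in 181.216.58.224/28


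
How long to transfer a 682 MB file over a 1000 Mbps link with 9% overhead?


Effective throughput = 1000 * (1 - 9/100) = 910 Mbps
File size in Mb = 682 * 8 = 5456 Mb
Time = 5456 / 910
Time = 5.9956 seconds


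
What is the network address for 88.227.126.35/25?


IP:   01011000.11100011.01111110.00100011
Mask: 11111111.11111111.11111111.10000000
AND operation:
Net:  01011000.11100011.01111110.00000000
Network: 88.227.126.0/25


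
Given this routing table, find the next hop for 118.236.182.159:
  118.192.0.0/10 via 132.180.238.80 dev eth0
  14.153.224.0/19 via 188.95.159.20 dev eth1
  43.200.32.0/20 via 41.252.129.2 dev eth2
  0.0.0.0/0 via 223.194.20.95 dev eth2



Longest prefix match for 118.236.182.159:
  /10 118.192.0.0: MATCH
  /19 14.153.224.0: no
  /20 43.200.32.0: no
  /0 0.0.0.0: MATCH
Selected: next-hop 132.180.238.80 via eth0 (matched /10)


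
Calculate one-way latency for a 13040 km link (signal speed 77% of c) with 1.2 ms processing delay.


Speed = 0.77 * 3e5 km/s = 231000 km/s
Propagation delay = 13040 / 231000 = 0.0565 s = 56.4502 ms
Processing delay = 1.2 ms
Total one-way latency = 57.6502 ms


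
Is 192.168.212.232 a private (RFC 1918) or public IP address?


RFC 1918 private ranges:
  10.0.0.0/8 (10.0.0.0 - 10.255.255.255)
  172.16.0.0/12 (172.16.0.0 - 172.31.255.255)
  192.168.0.0/16 (192.168.0.0 - 192.168.255.255)
Private (in 192.168.0.0/16)


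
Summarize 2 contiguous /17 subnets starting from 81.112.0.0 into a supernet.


Original prefix: /17
Number of subnets: 2 = 2^1
New prefix = 17 - 1 = 16
Supernet: 81.112.0.0/16


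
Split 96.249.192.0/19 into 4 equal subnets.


New prefix = 19 + 2 = 21
Each subnet has 2048 addresses
  96.249.192.0/21
  96.249.200.0/21
  96.249.208.0/21
  96.249.216.0/21
Subnets: 96.249.192.0/21, 96.249.200.0/21, 96.249.208.0/21, 96.249.216.0/21


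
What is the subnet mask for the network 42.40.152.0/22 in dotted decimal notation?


/22 means 22 network bits, 10 host bits
Binary: 11111111111111111111110000000000
Mask: 255.255.252.0


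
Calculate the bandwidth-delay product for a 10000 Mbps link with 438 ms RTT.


BDP = bandwidth * RTT
= 10000 Mbps * 438 ms
= 10000 * 1e6 * 438 / 1000 bits
= 4380000000 bits
= 547500000 bytes
= 534667.9688 KB
BDP = 4380000000 bits (547500000 bytes)


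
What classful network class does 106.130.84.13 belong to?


First octet: 106
Binary: 01101010
0xxxxxxx -> Class A (1-126)
Class A, default mask 255.0.0.0 (/8)


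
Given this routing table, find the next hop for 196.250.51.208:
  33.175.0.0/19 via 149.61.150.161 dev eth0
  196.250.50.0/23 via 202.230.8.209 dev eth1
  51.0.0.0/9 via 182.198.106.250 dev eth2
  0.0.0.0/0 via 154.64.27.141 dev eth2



Longest prefix match for 196.250.51.208:
  /19 33.175.0.0: no
  /23 196.250.50.0: MATCH
  /9 51.0.0.0: no
  /0 0.0.0.0: MATCH
Selected: next-hop 202.230.8.209 via eth1 (matched /23)


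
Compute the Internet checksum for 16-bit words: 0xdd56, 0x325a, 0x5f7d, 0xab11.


Sum all words (with carry folding):
+ 0xdd56 = 0xdd56
+ 0x325a = 0x0fb1
+ 0x5f7d = 0x6f2e
+ 0xab11 = 0x1a40
One's complement: ~0x1a40
Checksum = 0xe5bf


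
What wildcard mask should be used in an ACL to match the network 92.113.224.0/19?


Subnet mask: 255.255.224.0
Wildcard = 255.255.255.255 - subnet mask
255 - 255 = 0
255 - 255 = 0
255 - 224 = 31
255 - 0 = 255
Wildcard: 0.0.31.255


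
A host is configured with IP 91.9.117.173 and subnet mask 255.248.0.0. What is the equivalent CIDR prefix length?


Binary: 11111111.11111000.00000000.00000000
Count leading 1s
Prefix: /13


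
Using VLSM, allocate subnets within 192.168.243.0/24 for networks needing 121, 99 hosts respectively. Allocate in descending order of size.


121 hosts -> /25 (126 usable): 192.168.243.0/25
99 hosts -> /25 (126 usable): 192.168.243.128/25
Allocation: 192.168.243.0/25 (121 hosts, 126 usable); 192.168.243.128/25 (99 hosts, 126 usable)


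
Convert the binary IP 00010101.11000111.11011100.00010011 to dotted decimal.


00010101 = 21
11000111 = 199
11011100 = 220
00010011 = 19
IP: 21.199.220.19


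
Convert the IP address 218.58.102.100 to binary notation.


218 = 11011010
58 = 00111010
102 = 01100110
100 = 01100100
Binary: 11011010.00111010.01100110.01100100


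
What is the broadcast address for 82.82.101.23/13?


Network: 82.80.0.0/13
Host bits = 19
Set all host bits to 1:
Broadcast: 82.87.255.255


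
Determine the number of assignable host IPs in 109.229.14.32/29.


Host bits = 32 - 29 = 3
Total addresses = 2^3 = 8
Usable = total - 2 (network and broadcast)
Usable hosts: 6


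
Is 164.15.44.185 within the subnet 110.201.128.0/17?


Subnet network: 110.201.128.0
Test IP AND mask: 164.15.0.0
No, 164.15.44.185 is not in 110.201.128.0/17


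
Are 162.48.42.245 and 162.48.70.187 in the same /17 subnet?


Mask: 255.255.128.0
162.48.42.245 AND mask = 162.48.0.0
162.48.70.187 AND mask = 162.48.0.0
Yes, same subnet (162.48.0.0)


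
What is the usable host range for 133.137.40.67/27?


Network: 133.137.40.64
Broadcast: 133.137.40.95
First usable = network + 1
Last usable = broadcast - 1
Range: 133.137.40.65 to 133.137.40.94


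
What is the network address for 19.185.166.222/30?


IP:   00010011.10111001.10100110.11011110
Mask: 11111111.11111111.11111111.11111100
AND operation:
Net:  00010011.10111001.10100110.11011100
Network: 19.185.166.220/30


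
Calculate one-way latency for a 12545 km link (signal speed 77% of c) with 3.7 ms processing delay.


Speed = 0.77 * 3e5 km/s = 231000 km/s
Propagation delay = 12545 / 231000 = 0.0543 s = 54.3074 ms
Processing delay = 3.7 ms
Total one-way latency = 58.0074 ms


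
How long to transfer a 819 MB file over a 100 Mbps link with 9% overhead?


Effective throughput = 100 * (1 - 9/100) = 91 Mbps
File size in Mb = 819 * 8 = 6552 Mb
Time = 6552 / 91
Time = 72 seconds


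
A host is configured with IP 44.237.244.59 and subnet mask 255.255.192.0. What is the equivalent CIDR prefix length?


Binary: 11111111.11111111.11000000.00000000
Count leading 1s
Prefix: /18


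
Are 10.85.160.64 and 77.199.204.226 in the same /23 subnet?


Mask: 255.255.254.0
10.85.160.64 AND mask = 10.85.160.0
77.199.204.226 AND mask = 77.199.204.0
No, different subnets (10.85.160.0 vs 77.199.204.0)


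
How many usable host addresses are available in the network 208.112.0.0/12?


Host bits = 32 - 12 = 20
Total addresses = 2^20 = 1048576
Usable = total - 2 (network and broadcast)
Usable hosts: 1048574


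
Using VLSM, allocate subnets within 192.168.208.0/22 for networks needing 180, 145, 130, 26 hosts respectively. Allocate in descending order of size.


180 hosts -> /24 (254 usable): 192.168.208.0/24
145 hosts -> /24 (254 usable): 192.168.209.0/24
130 hosts -> /24 (254 usable): 192.168.210.0/24
26 hosts -> /27 (30 usable): 192.168.211.0/27
Allocation: 192.168.208.0/24 (180 hosts, 254 usable); 192.168.209.0/24 (145 hosts, 254 usable); 192.168.210.0/24 (130 hosts, 254 usable); 192.168.211.0/27 (26 hosts, 30 usable)


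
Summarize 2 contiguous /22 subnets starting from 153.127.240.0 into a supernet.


Original prefix: /22
Number of subnets: 2 = 2^1
New prefix = 22 - 1 = 21
Supernet: 153.127.240.0/21


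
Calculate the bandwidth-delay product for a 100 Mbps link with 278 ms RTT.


BDP = bandwidth * RTT
= 100 Mbps * 278 ms
= 100 * 1e6 * 278 / 1000 bits
= 27800000 bits
= 3475000 bytes
= 3393.5547 KB
BDP = 27800000 bits (3475000 bytes)


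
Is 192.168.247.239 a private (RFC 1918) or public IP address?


RFC 1918 private ranges:
  10.0.0.0/8 (10.0.0.0 - 10.255.255.255)
  172.16.0.0/12 (172.16.0.0 - 172.31.255.255)
  192.168.0.0/16 (192.168.0.0 - 192.168.255.255)
Private (in 192.168.0.0/16)


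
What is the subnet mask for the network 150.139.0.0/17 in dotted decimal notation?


/17 means 17 network bits, 15 host bits
Binary: 11111111111111111000000000000000
Mask: 255.255.128.0


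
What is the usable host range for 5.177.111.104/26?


Network: 5.177.111.64
Broadcast: 5.177.111.127
First usable = network + 1
Last usable = broadcast - 1
Range: 5.177.111.65 to 5.177.111.126


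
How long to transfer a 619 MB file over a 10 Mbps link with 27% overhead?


Effective throughput = 10 * (1 - 27/100) = 7.3 Mbps
File size in Mb = 619 * 8 = 4952 Mb
Time = 4952 / 7.3
Time = 678.3562 seconds


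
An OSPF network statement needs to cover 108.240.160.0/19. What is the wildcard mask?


Subnet mask: 255.255.224.0
Wildcard = 255.255.255.255 - subnet mask
255 - 255 = 0
255 - 255 = 0
255 - 224 = 31
255 - 0 = 255
Wildcard: 0.0.31.255


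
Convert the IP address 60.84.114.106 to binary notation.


60 = 00111100
84 = 01010100
114 = 01110010
106 = 01101010
Binary: 00111100.01010100.01110010.01101010


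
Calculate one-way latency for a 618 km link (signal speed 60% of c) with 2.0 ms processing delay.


Speed = 0.6 * 3e5 km/s = 180000 km/s
Propagation delay = 618 / 180000 = 0.0034 s = 3.4333 ms
Processing delay = 2.0 ms
Total one-way latency = 5.4333 ms


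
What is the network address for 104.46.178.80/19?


IP:   01101000.00101110.10110010.01010000
Mask: 11111111.11111111.11100000.00000000
AND operation:
Net:  01101000.00101110.10100000.00000000
Network: 104.46.160.0/19


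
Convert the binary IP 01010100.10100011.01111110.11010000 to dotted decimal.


01010100 = 84
10100011 = 163
01111110 = 126
11010000 = 208
IP: 84.163.126.208


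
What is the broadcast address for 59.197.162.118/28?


Network: 59.197.162.112/28
Host bits = 4
Set all host bits to 1:
Broadcast: 59.197.162.127


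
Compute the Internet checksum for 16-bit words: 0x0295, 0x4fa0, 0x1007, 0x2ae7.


Sum all words (with carry folding):
+ 0x0295 = 0x0295
+ 0x4fa0 = 0x5235
+ 0x1007 = 0x623c
+ 0x2ae7 = 0x8d23
One's complement: ~0x8d23
Checksum = 0x72dc


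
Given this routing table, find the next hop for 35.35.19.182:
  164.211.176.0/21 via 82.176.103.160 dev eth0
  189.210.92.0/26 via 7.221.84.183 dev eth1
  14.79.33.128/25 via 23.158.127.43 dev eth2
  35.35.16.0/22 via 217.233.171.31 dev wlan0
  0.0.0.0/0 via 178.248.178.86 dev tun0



Longest prefix match for 35.35.19.182:
  /21 164.211.176.0: no
  /26 189.210.92.0: no
  /25 14.79.33.128: no
  /22 35.35.16.0: MATCH
  /0 0.0.0.0: MATCH
Selected: next-hop 217.233.171.31 via wlan0 (matched /22)


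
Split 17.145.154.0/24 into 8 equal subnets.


New prefix = 24 + 3 = 27
Each subnet has 32 addresses
  17.145.154.0/27
  17.145.154.32/27
  17.145.154.64/27
  17.145.154.96/27
  17.145.154.128/27
  17.145.154.160/27
  17.145.154.192/27
  17.145.154.224/27
Subnets: 17.145.154.0/27, 17.145.154.32/27, 17.145.154.64/27, 17.145.154.96/27, 17.145.154.128/27, 17.145.154.160/27, 17.145.154.192/27, 17.145.154.224/27


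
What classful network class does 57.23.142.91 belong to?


First octet: 57
Binary: 00111001
0xxxxxxx -> Class A (1-126)
Class A, default mask 255.0.0.0 (/8)


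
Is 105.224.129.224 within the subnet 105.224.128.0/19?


Subnet network: 105.224.128.0
Test IP AND mask: 105.224.128.0
Yes, 105.224.129.224 is in 105.224.128.0/19


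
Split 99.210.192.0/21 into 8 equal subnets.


New prefix = 21 + 3 = 24
Each subnet has 256 addresses
  99.210.192.0/24
  99.210.193.0/24
  99.210.194.0/24
  99.210.195.0/24
  99.210.196.0/24
  99.210.197.0/24
  99.210.198.0/24
  99.210.199.0/24
Subnets: 99.210.192.0/24, 99.210.193.0/24, 99.210.194.0/24, 99.210.195.0/24, 99.210.196.0/24, 99.210.197.0/24, 99.210.198.0/24, 99.210.199.0/24
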